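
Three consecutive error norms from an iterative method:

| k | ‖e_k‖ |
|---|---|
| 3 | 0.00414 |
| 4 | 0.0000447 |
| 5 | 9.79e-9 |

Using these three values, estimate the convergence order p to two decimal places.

1.86

p ≈ ln(‖e_5‖/‖e_4‖) / ln(‖e_4‖/‖e_3‖)
  = ln(9.79e-9/0.0000447) / ln(0.0000447/0.00414)
  = ln(0.000219016) / ln(0.0107971)
  = -8.42637 / -4.52848 ≈ 1.86075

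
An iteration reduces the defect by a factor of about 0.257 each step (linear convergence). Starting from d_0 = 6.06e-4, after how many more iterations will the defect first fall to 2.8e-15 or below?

20

After k steps, d_k ≈ 6.06e-4·0.257^k.
Need 0.257^k ≤ 2.8e-15/6.06e-4 = 4.62046e-12.
k ≥ ln(4.62046e-12)/ln(0.257) = -26.1005/-1.35868 = 19.210.
Smallest integer k = 20.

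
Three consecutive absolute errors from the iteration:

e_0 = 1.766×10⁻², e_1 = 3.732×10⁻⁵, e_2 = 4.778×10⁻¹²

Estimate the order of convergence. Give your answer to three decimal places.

p ≈ ln(e_2/e_1) / ln(e_1/e_0)
  = ln(4.778×10⁻¹²/3.732×10⁻⁵) / ln(3.732×10⁻⁵/1.766×10⁻²)
  = ln(1.28028e-07) / ln(0.00211325)
  = -15.871017 / -6.159528 ≈ 2.576661

2.577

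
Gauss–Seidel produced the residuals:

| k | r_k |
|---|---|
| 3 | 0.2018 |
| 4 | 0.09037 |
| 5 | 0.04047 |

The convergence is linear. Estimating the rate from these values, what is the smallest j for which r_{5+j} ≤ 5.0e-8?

17

Rate ρ ≈ r_5/r_4 = 0.04047/0.09037 = 0.4478.
After j more steps, r_{5+j} ≈ 0.04047·ρ^j; need ρ^j ≤ 5.0e-8/0.04047 = 1.23548e-06.
j ≥ ln(1.23548e-06)/ln(0.4478) = -13.6041/-0.80341 = 16.933.
So 17 more iterations are needed.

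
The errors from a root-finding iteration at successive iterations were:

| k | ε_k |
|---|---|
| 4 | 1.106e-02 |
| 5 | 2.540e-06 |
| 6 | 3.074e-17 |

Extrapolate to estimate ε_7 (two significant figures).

5.4e-50

First estimate the order: p ≈ ln(ε_6/ε_5) / ln(ε_5/ε_4) = ln(3.074e-17/2.540e-06)/ln(2.540e-06/1.106e-02) = ln(1.21024e-11)/ln(0.000229656) ≈ 3.0001.
Then ε_7 ≈ ε_6·(ε_6/ε_5)^p = 3.074e-17·(1.21024e-11)^3.0001 = 3.074e-17·1.76817e-33 ≈ 5.435e-50.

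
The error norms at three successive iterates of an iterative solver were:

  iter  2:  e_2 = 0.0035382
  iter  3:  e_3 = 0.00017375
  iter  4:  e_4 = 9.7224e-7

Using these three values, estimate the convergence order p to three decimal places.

1.721

p ≈ ln(e_4/e_3) / ln(e_3/e_2)
  = ln(9.7224e-7/0.00017375) / ln(0.00017375/0.0035382)
  = ln(0.00559563) / ln(0.0491069)
  = -5.185769 / -3.013756 ≈ 1.720700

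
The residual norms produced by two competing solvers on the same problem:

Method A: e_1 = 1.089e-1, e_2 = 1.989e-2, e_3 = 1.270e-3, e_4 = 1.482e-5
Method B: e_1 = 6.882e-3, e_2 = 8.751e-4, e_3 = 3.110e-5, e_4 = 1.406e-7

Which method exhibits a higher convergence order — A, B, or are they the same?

same

Method A: p ≈ ln(1.482e-5/1.270e-3)/ln(1.270e-3/1.989e-2) ≈ 1.62.
Method B: p ≈ ln(1.406e-7/3.110e-5)/ln(3.110e-5/8.751e-4) ≈ 1.62.
Both orders ≈ 1.6 — effectively the same.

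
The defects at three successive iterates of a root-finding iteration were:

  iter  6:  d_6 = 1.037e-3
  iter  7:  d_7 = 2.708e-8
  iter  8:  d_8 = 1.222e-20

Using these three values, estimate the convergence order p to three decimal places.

2.694

p ≈ ln(d_8/d_7) / ln(d_7/d_6)
  = ln(1.222e-20/2.708e-8) / ln(2.708e-8/1.037e-3)
  = ln(4.51256e-13) / ln(2.61138e-05)
  = -28.426742 / -10.553047 ≈ 2.693700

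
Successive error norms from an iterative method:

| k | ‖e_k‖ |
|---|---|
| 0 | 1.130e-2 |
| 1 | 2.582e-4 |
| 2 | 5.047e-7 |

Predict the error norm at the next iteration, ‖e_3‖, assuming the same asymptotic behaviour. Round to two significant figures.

1.7e-11

First estimate the order: p ≈ ln(‖e_2‖/‖e_1‖) / ln(‖e_1‖/‖e_0‖) = ln(5.047e-7/2.582e-4)/ln(2.582e-4/1.130e-2) = ln(0.00195469)/ln(0.0228496) ≈ 1.6507.
Then ‖e_3‖ ≈ ‖e_2‖·(‖e_2‖/‖e_1‖)^p = 5.047e-7·(0.00195469)^1.6507 = 5.047e-7·3.37584e-05 ≈ 1.704e-11.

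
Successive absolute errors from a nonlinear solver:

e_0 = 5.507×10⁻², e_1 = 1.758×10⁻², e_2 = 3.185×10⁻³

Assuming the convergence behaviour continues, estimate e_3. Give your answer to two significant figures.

2.5e-4

First estimate the order: p ≈ ln(e_2/e_1) / ln(e_1/e_0) = ln(3.185×10⁻³/1.758×10⁻²)/ln(1.758×10⁻²/5.507×10⁻²) = ln(0.181172)/ln(0.31923) ≈ 1.4961.
Then e_3 ≈ e_2·(e_2/e_1)^p = 3.185×10⁻³·(0.181172)^1.4961 = 3.185×10⁻³·0.0776301 ≈ 0.0002473.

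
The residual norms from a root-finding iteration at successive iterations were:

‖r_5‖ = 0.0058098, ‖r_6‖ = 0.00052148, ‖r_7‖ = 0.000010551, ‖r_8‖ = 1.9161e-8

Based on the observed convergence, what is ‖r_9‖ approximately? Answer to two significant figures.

7.0e-13

First estimate the order: p ≈ ln(‖r_8‖/‖r_7‖) / ln(‖r_7‖/‖r_6‖) = ln(1.9161e-8/0.000010551)/ln(0.000010551/0.00052148) = ln(0.00181604)/ln(0.0202328) ≈ 1.6180.
Then ‖r_9‖ ≈ ‖r_8‖·(‖r_8‖/‖r_7‖)^p = 1.9161e-8·(0.00181604)^1.6180 = 1.9161e-8·3.67506e-05 ≈ 7.042e-13.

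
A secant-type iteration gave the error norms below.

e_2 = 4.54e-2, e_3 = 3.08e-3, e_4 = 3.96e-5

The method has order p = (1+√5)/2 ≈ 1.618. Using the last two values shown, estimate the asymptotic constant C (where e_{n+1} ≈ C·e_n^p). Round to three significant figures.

0.458

C ≈ e_4 / e_3^1.618
  = 3.96e-5 / (3.08e-3)^1.618
  = 3.96e-5 / 8.63923e-05 ≈ 0.45837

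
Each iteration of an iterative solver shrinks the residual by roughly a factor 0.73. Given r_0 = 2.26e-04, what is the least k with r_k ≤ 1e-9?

40

After k steps, r_k ≈ 2.26e-04·0.73^k.
Need 0.73^k ≤ 1e-9/2.26e-04 = 4.42478e-06.
k ≥ ln(4.42478e-06)/ln(0.73) = -12.3283/-0.31471 = 39.174.
Smallest integer k = 40.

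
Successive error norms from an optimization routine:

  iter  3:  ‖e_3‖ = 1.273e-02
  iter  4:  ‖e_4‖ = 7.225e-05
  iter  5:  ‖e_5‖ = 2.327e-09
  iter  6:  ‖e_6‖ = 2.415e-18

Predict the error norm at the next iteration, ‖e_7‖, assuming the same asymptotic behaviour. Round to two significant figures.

2.6e-36

First estimate the order: p ≈ ln(‖e_6‖/‖e_5‖) / ln(‖e_5‖/‖e_4‖) = ln(2.415e-18/2.327e-09)/ln(2.327e-09/7.225e-05) = ln(1.03782e-09)/ln(3.22076e-05) ≈ 2.0000.
Then ‖e_7‖ ≈ ‖e_6‖·(‖e_6‖/‖e_5‖)^p = 2.415e-18·(1.03782e-09)^2.0000 = 2.415e-18·1.07707e-18 ≈ 2.601e-36.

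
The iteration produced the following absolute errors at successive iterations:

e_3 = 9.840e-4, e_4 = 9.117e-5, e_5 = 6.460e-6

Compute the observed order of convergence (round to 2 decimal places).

p ≈ ln(e_5/e_4) / ln(e_4/e_3)
  = ln(6.460e-6/9.117e-5) / ln(9.117e-5/9.840e-4)
  = ln(0.0708566) / ln(0.0926524)
  = -2.64710 / -2.37890 ≈ 1.11274

1.11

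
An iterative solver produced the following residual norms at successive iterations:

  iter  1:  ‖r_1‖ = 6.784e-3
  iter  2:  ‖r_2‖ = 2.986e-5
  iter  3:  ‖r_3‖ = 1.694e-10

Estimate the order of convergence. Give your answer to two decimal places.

p ≈ ln(‖r_3‖/‖r_2‖) / ln(‖r_2‖/‖r_1‖)
  = ln(1.694e-10/2.986e-5) / ln(2.986e-5/6.784e-3)
  = ln(5.67314e-06) / ln(0.00440153)
  = -12.07977 / -5.42580 ≈ 2.22636

2.23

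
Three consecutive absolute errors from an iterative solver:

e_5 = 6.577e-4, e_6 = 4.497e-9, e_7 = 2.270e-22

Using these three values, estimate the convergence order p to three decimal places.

p ≈ ln(e_7/e_6) / ln(e_6/e_5)
  = ln(2.270e-22/4.497e-9) / ln(4.497e-9/6.577e-4)
  = ln(5.04781e-14) / ln(6.83746e-06)
  = -30.617237 / -11.893094 ≈ 2.574371

2.574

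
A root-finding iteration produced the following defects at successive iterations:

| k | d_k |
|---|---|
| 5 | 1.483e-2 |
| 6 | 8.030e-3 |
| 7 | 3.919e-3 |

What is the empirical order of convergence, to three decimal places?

1.169

p ≈ ln(d_7/d_6) / ln(d_6/d_5)
  = ln(3.919e-3/8.030e-3) / ln(8.030e-3/1.483e-2)
  = ln(0.488045) / ln(0.54147)
  = -0.717348 / -0.613468 ≈ 1.169332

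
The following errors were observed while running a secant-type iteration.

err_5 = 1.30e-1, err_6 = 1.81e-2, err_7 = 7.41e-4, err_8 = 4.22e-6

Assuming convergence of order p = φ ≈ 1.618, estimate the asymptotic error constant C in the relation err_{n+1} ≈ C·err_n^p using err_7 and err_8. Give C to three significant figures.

0.490

C ≈ err_8 / err_7^1.618
  = 4.22e-6 / (7.41e-4)^1.618
  = 4.22e-6 / 8.61719e-06 ≈ 0.48972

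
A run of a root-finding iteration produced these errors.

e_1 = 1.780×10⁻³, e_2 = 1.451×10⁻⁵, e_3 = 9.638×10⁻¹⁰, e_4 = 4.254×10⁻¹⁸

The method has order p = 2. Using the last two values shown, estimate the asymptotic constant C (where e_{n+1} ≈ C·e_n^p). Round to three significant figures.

C ≈ e_4 / e_3^2
  = 4.254×10⁻¹⁸ / (9.638×10⁻¹⁰)^2
  = 4.254×10⁻¹⁸ / 9.2891e-19 ≈ 4.5796

4.58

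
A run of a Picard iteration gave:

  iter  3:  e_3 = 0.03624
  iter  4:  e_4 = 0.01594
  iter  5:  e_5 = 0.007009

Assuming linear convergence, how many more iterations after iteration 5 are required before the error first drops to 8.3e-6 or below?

9

Rate ρ ≈ e_5/e_4 = 0.007009/0.01594 = 0.4397.
After j more steps, e_{5+j} ≈ 0.007009·ρ^j; need ρ^j ≤ 8.3e-6/0.007009 = 0.00118419.
j ≥ ln(0.00118419)/ln(0.4397) = -6.7387/-0.82166 = 8.201.
So 9 more iterations are needed.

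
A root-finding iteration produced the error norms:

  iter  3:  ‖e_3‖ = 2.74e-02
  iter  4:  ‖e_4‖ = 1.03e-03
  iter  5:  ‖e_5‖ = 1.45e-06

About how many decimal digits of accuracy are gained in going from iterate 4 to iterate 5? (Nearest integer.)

3

Digits gained ≈ log₁₀(‖e_4‖/‖e_5‖) = log₁₀(1.03e-03/1.45e-06) = log₁₀(710.345) ≈ 2.851.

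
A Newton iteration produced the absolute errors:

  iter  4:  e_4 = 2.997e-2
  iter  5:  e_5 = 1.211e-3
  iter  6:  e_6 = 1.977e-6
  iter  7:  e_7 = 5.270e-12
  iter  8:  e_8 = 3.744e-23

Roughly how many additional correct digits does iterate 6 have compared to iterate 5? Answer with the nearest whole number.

3

Digits gained ≈ log₁₀(e_5/e_6) = log₁₀(1.211e-3/1.977e-6) = log₁₀(612.544) ≈ 2.787.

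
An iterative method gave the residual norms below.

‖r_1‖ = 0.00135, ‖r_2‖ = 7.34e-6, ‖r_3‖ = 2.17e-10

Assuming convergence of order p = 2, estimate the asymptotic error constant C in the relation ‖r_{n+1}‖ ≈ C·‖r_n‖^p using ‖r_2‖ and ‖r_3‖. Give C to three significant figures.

C ≈ ‖r_3‖ / ‖r_2‖^2
  = 2.17e-10 / (7.34e-6)^2
  = 2.17e-10 / 5.38756e-11 ≈ 4.0278

4.03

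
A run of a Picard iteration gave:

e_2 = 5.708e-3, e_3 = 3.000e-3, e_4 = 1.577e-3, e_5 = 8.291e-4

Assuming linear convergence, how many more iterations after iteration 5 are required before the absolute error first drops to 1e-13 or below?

36

Rate ρ ≈ e_5/e_4 = 8.291e-4/1.577e-3 = 0.5257.
After j more steps, e_{5+j} ≈ 8.291e-4·ρ^j; need ρ^j ≤ 1e-13/8.291e-4 = 1.20613e-10.
j ≥ ln(1.20613e-10)/ln(0.5257) = -22.8384/-0.64302 = 35.517.
So 36 more iterations are needed.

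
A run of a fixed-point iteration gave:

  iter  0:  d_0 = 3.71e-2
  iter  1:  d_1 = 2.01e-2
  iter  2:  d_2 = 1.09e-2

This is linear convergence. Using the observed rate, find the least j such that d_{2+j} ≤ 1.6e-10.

Rate ρ ≈ d_2/d_1 = 1.09e-2/2.01e-2 = 0.5423.
After j more steps, d_{2+j} ≈ 1.09e-2·ρ^j; need ρ^j ≤ 1.6e-10/1.09e-2 = 1.46789e-08.
j ≥ ln(1.46789e-08)/ln(0.5423) = -18.0369/-0.61194 = 29.475.
So 30 more iterations are needed.

30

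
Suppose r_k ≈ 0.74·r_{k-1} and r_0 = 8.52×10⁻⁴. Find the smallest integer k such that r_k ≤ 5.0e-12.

63

After k steps, r_k ≈ 8.52×10⁻⁴·0.74^k.
Need 0.74^k ≤ 5.0e-12/8.52×10⁻⁴ = 5.86854e-09.
k ≥ ln(5.86854e-09)/ln(0.74) = -18.9537/-0.30111 = 62.946.
Smallest integer k = 63.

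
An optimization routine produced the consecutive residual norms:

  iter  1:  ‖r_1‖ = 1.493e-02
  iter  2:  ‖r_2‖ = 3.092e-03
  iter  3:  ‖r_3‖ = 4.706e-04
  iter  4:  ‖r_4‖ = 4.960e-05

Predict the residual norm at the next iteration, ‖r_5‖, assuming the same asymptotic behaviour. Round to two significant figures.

3.4e-6

First estimate the order: p ≈ ln(‖r_4‖/‖r_3‖) / ln(‖r_3‖/‖r_2‖) = ln(4.960e-05/4.706e-04)/ln(4.706e-04/3.092e-03) = ln(0.105397)/ln(0.152199) ≈ 1.1952.
Then ‖r_5‖ ≈ ‖r_4‖·(‖r_4‖/‖r_3‖)^p = 4.960e-05·(0.105397)^1.1952 = 4.960e-05·0.0679336 ≈ 3.37e-06.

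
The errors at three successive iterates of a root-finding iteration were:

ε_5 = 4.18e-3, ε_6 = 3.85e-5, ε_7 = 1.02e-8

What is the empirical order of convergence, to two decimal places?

p ≈ ln(ε_7/ε_6) / ln(ε_6/ε_5)
  = ln(1.02e-8/3.85e-5) / ln(3.85e-5/4.18e-3)
  = ln(0.000264935) / ln(0.00921053)
  = -8.23603 / -4.68741 ≈ 1.75705

1.76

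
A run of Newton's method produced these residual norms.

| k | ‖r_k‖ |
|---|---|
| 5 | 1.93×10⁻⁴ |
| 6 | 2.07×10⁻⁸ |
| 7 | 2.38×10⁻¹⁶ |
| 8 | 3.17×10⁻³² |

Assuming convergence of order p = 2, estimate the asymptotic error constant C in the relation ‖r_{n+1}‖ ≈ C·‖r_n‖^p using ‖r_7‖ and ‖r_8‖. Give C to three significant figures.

C ≈ ‖r_8‖ / ‖r_7‖^2
  = 3.17×10⁻³² / (2.38×10⁻¹⁶)^2
  = 3.17×10⁻³² / 5.6644e-32 ≈ 0.55964

0.560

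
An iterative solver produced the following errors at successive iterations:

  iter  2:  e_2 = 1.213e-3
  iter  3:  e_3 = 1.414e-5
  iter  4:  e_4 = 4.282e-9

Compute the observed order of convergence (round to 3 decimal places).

p ≈ ln(e_4/e_3) / ln(e_3/e_2)
  = ln(4.282e-9/1.414e-5) / ln(1.414e-5/1.213e-3)
  = ln(0.000302829) / ln(0.011657)
  = -8.102342 / -4.451848 ≈ 1.819995

1.820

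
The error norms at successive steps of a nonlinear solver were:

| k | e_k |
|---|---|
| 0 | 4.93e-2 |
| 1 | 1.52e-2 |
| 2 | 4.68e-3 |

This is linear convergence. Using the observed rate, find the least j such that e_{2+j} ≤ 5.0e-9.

12

Rate ρ ≈ e_2/e_1 = 4.68e-3/1.52e-2 = 0.3079.
After j more steps, e_{2+j} ≈ 4.68e-3·ρ^j; need ρ^j ≤ 5.0e-9/4.68e-3 = 1.06838e-06.
j ≥ ln(1.06838e-06)/ln(0.3079) = -13.7494/-1.17798 = 11.672.
So 12 more iterations are needed.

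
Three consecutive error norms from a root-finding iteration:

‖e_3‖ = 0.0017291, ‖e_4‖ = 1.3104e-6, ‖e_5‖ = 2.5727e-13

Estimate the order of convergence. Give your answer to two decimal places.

p ≈ ln(‖e_5‖/‖e_4‖) / ln(‖e_4‖/‖e_3‖)
  = ln(2.5727e-13/1.3104e-6) / ln(1.3104e-6/0.0017291)
  = ln(1.96329e-07) / ln(0.000757851)
  = -15.44347 / -7.18502 ≈ 2.14940

2.15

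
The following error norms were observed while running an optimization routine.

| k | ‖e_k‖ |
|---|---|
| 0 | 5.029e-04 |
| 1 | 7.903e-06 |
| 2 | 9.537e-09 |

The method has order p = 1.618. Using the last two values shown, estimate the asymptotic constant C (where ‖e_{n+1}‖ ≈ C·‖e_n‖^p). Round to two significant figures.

1.7

C ≈ ‖e_2‖ / ‖e_1‖^1.618
  = 9.537e-09 / (7.903e-06)^1.618
  = 9.537e-09 / 5.55428e-09 ≈ 1.7171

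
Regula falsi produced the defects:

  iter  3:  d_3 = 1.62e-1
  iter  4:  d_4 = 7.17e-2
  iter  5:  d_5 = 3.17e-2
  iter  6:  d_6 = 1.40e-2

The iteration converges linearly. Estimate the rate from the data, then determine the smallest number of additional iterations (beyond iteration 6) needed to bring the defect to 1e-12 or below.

29

Rate ρ ≈ d_6/d_5 = 1.40e-2/3.17e-2 = 0.4416.
After j more steps, d_{6+j} ≈ 1.40e-2·ρ^j; need ρ^j ≤ 1e-12/1.40e-2 = 7.14286e-11.
j ≥ ln(7.14286e-11)/ln(0.4416) = -23.3623/-0.81735 = 28.583.
So 29 more iterations are needed.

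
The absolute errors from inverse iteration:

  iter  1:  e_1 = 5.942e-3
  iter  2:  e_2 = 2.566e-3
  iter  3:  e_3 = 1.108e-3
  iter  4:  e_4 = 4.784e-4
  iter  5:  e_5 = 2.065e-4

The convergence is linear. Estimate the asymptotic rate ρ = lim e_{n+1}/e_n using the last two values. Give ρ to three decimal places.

ρ ≈ e_5/e_4 = 2.065e-4/4.784e-4 = 0.43165

0.432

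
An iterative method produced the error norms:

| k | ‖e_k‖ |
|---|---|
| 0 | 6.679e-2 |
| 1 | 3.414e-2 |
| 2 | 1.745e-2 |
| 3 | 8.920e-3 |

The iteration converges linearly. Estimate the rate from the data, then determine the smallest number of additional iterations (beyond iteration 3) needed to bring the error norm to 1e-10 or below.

Rate ρ ≈ ‖e_3‖/‖e_2‖ = 8.920e-3/1.745e-2 = 0.5112.
After j more steps, ‖e_{3+j}‖ ≈ 8.920e-3·ρ^j; need ρ^j ≤ 1e-10/8.920e-3 = 1.12108e-08.
j ≥ ln(1.12108e-08)/ln(0.5112) = -18.3064/-0.67099 = 27.283.
So 28 more iterations are needed.

28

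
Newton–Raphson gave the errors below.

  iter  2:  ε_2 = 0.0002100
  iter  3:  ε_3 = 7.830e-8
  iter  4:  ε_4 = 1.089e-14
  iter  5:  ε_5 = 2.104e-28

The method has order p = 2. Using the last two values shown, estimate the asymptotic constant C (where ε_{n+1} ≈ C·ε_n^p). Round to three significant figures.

C ≈ ε_5 / ε_4^2
  = 2.104e-28 / (1.089e-14)^2
  = 2.104e-28 / 1.18592e-28 ≈ 1.7741

1.77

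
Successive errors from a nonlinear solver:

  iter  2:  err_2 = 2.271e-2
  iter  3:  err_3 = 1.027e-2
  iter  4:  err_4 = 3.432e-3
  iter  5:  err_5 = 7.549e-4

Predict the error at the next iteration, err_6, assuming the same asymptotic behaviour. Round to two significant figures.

9.3e-5

First estimate the order: p ≈ ln(err_5/err_4) / ln(err_4/err_3) = ln(7.549e-4/3.432e-3)/ln(3.432e-3/1.027e-2) = ln(0.219959)/ln(0.334177) ≈ 1.3816.
Then err_6 ≈ err_5·(err_5/err_4)^p = 7.549e-4·(0.219959)^1.3816 = 7.549e-4·0.123418 ≈ 9.317e-05.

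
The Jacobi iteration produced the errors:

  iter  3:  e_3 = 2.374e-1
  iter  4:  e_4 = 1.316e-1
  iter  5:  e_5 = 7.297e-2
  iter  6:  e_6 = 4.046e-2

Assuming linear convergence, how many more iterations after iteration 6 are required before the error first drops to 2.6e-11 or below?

36

Rate ρ ≈ e_6/e_5 = 4.046e-2/7.297e-2 = 0.5545.
After j more steps, e_{6+j} ≈ 4.046e-2·ρ^j; need ρ^j ≤ 2.6e-11/4.046e-2 = 6.4261e-10.
j ≥ ln(6.4261e-10)/ln(0.5545) = -21.1655/-0.58969 = 35.893.
So 36 more iterations are needed.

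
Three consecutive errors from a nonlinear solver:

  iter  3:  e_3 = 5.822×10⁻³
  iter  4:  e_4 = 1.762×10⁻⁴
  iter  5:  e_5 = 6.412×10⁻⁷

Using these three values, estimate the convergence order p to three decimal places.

p ≈ ln(e_5/e_4) / ln(e_4/e_3)
  = ln(6.412×10⁻⁷/1.762×10⁻⁴) / ln(1.762×10⁻⁴/5.822×10⁻³)
  = ln(0.00363905) / ln(0.0302645)
  = -5.616033 / -3.497780 ≈ 1.605599

1.606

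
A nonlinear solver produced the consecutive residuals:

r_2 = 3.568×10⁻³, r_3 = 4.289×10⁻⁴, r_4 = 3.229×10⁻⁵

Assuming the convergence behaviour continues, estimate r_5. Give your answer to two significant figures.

1.4e-6

First estimate the order: p ≈ ln(r_4/r_3) / ln(r_3/r_2) = ln(3.229×10⁻⁵/4.289×10⁻⁴)/ln(4.289×10⁻⁴/3.568×10⁻³) = ln(0.0752856)/ln(0.120207) ≈ 1.2209.
Then r_5 ≈ r_4·(r_4/r_3)^p = 3.229×10⁻⁵·(0.0752856)^1.2209 = 3.229×10⁻⁵·0.0425185 ≈ 1.373e-06.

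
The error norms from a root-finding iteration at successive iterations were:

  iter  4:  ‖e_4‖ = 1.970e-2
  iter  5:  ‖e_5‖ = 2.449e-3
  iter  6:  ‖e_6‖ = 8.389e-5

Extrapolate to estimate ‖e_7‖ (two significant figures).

3.6e-7

First estimate the order: p ≈ ln(‖e_6‖/‖e_5‖) / ln(‖e_5‖/‖e_4‖) = ln(8.389e-5/2.449e-3)/ln(2.449e-3/1.970e-2) = ln(0.0342548)/ln(0.124315) ≈ 1.6182.
Then ‖e_7‖ ≈ ‖e_6‖·(‖e_6‖/‖e_5‖)^p = 8.389e-5·(0.0342548)^1.6182 = 8.389e-5·0.00425487 ≈ 3.569e-07.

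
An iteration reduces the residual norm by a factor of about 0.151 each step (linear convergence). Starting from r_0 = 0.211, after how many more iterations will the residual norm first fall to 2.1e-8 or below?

After k steps, r_k ≈ 0.211·0.151^k.
Need 0.151^k ≤ 2.1e-8/0.211 = 9.95261e-08.
k ≥ ln(9.95261e-08)/ln(0.151) = -16.1228/-1.89048 = 8.528.
Smallest integer k = 9.

9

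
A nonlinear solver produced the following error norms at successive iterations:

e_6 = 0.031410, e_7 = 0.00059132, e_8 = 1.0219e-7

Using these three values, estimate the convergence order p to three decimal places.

p ≈ ln(e_8/e_7) / ln(e_7/e_6)
  = ln(1.0219e-7/0.00059132) / ln(0.00059132/0.031410)
  = ln(0.000172817) / ln(0.0188259)
  = -8.663277 / -3.972522 ≈ 2.180800

2.181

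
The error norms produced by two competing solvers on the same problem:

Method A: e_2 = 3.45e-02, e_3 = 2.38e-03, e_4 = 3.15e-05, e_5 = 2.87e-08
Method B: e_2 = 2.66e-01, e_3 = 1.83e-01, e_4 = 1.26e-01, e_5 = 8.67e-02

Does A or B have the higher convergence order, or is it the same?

A

Method A: p ≈ ln(2.87e-08/3.15e-05)/ln(3.15e-05/2.38e-03) ≈ 1.62.
Method B: p ≈ ln(8.67e-02/1.26e-01)/ln(1.26e-01/1.83e-01) ≈ 1.00.
Method A has the higher order (≈1.6 vs ≈1.0).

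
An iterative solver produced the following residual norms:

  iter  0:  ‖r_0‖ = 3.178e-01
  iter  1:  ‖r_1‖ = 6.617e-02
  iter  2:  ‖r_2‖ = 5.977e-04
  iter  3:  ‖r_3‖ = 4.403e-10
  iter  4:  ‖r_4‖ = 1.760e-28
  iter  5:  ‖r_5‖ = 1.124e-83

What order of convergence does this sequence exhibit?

3

Consecutive ratios: ‖r_5‖/‖r_4‖ = 1.124e-83/1.760e-28 = 6.38636e-56, ‖r_4‖/‖r_3‖ = 1.760e-28/4.403e-10 = 3.99727e-19.
p ≈ ln(6.38636e-56)/ln(3.99727e-19) = -127.0906/-42.3635 ≈ 3.00.
So the convergence is cubic (order 3).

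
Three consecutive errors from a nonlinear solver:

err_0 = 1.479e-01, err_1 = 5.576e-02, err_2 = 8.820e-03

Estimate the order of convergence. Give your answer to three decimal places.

p ≈ ln(err_2/err_1) / ln(err_1/err_0)
  = ln(8.820e-03/5.576e-02) / ln(5.576e-02/1.479e-01)
  = ln(0.158178) / ln(0.377011)
  = -1.844034 / -0.975481 ≈ 1.890384

1.890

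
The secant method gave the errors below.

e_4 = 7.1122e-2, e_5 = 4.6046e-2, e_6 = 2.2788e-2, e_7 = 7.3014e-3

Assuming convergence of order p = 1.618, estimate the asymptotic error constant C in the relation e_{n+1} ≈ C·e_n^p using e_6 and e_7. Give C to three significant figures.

C ≈ e_7 / e_6^1.618
  = 7.3014e-3 / (2.2788e-2)^1.618
  = 7.3014e-3 / 0.00220175 ≈ 3.3162

3.32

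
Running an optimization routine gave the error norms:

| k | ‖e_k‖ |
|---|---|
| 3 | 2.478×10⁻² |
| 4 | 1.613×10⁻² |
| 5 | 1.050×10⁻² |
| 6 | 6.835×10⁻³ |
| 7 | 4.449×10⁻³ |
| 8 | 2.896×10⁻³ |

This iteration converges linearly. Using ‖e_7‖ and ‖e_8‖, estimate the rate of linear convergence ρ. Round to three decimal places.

0.651

ρ ≈ ‖e_8‖/‖e_7‖ = 2.896×10⁻³/4.449×10⁻³ = 0.65093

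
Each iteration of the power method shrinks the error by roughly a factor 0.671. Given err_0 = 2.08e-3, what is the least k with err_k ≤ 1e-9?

37

After k steps, err_k ≈ 2.08e-3·0.671^k.
Need 0.671^k ≤ 1e-9/2.08e-3 = 4.80769e-07.
k ≥ ln(4.80769e-07)/ln(0.671) = -14.5479/-0.39899 = 36.462.
Smallest integer k = 37.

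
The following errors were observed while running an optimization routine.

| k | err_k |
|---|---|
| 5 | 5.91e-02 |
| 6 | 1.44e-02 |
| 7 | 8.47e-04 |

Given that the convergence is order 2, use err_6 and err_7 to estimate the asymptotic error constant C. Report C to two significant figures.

4.1

C ≈ err_7 / err_6^2
  = 8.47e-04 / (1.44e-02)^2
  = 8.47e-04 / 0.00020736 ≈ 4.0847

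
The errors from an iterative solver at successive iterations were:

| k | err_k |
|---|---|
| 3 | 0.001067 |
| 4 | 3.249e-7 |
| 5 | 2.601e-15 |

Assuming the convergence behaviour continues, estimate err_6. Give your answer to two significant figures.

First estimate the order: p ≈ ln(err_5/err_4) / ln(err_4/err_3) = ln(2.601e-15/3.249e-7)/ln(3.249e-7/0.001067) = ln(8.00554e-09)/ln(0.000304499) ≈ 2.3025.
Then err_6 ≈ err_5·(err_5/err_4)^p = 2.601e-15·(8.00554e-09)^2.3025 = 2.601e-15·2.27802e-19 ≈ 5.925e-34.

5.9e-34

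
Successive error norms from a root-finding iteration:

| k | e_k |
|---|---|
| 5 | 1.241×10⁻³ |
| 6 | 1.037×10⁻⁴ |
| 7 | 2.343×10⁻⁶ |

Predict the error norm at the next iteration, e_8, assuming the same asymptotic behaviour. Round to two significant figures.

First estimate the order: p ≈ ln(e_7/e_6) / ln(e_6/e_5) = ln(2.343×10⁻⁶/1.037×10⁻⁴)/ln(1.037×10⁻⁴/1.241×10⁻³) = ln(0.022594)/ln(0.0835616) ≈ 1.5269.
Then e_8 ≈ e_7·(e_7/e_6)^p = 2.343×10⁻⁶·(0.022594)^1.5269 = 2.343×10⁻⁶·0.00306699 ≈ 7.186e-09.

7.2e-9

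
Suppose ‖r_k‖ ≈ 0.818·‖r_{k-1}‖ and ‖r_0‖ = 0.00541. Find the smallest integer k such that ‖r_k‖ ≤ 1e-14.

After k steps, ‖r_k‖ ≈ 0.00541·0.818^k.
Need 0.818^k ≤ 1e-14/0.00541 = 1.84843e-12.
k ≥ ln(1.84843e-12)/ln(0.818) = -27.0167/-0.20089 = 134.485.
Smallest integer k = 135.

135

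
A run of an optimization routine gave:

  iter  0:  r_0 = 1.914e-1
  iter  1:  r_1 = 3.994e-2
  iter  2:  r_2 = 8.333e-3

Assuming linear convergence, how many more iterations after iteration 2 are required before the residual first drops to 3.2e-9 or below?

Rate ρ ≈ r_2/r_1 = 8.333e-3/3.994e-2 = 0.2086.
After j more steps, r_{2+j} ≈ 8.333e-3·ρ^j; need ρ^j ≤ 3.2e-9/8.333e-3 = 3.84015e-07.
j ≥ ln(3.84015e-07)/ln(0.2086) = -14.7726/-1.56734 = 9.425.
So 10 more iterations are needed.

10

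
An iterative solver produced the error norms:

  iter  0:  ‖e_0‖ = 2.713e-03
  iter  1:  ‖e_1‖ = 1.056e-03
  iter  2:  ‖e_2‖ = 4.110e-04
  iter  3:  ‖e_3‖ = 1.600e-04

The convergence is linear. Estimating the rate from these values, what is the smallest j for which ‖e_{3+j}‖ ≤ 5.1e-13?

Rate ρ ≈ ‖e_3‖/‖e_2‖ = 1.600e-04/4.110e-04 = 0.3893.
After j more steps, ‖e_{3+j}‖ ≈ 1.600e-04·ρ^j; need ρ^j ≤ 5.1e-13/1.600e-04 = 3.1875e-09.
j ≥ ln(3.1875e-09)/ln(0.3893) = -19.5640/-0.94341 = 20.738.
So 21 more iterations are needed.

21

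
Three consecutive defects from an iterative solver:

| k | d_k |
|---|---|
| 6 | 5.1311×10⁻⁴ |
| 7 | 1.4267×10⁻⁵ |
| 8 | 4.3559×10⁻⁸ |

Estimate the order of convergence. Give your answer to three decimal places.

1.617

p ≈ ln(d_8/d_7) / ln(d_7/d_6)
  = ln(4.3559×10⁻⁸/1.4267×10⁻⁵) / ln(1.4267×10⁻⁵/5.1311×10⁻⁴)
  = ln(0.00305313) / ln(0.027805)
  = -5.791588 / -3.582539 ≈ 1.616615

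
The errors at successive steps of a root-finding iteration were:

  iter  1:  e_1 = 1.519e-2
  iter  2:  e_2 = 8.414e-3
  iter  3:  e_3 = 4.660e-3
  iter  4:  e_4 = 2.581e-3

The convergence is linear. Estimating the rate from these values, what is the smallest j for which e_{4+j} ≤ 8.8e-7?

Rate ρ ≈ e_4/e_3 = 2.581e-3/4.660e-3 = 0.5539.
After j more steps, e_{4+j} ≈ 2.581e-3·ρ^j; need ρ^j ≤ 8.8e-7/2.581e-3 = 0.000340953.
j ≥ ln(0.000340953)/ln(0.5539) = -7.9838/-0.59077 = 13.514.
So 14 more iterations are needed.

14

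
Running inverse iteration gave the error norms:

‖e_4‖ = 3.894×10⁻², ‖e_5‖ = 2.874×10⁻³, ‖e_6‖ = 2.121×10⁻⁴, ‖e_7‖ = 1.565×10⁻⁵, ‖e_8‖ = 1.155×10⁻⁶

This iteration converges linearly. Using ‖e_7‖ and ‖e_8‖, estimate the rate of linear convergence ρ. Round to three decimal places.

ρ ≈ ‖e_8‖/‖e_7‖ = 1.155×10⁻⁶/1.565×10⁻⁵ = 0.07380

0.074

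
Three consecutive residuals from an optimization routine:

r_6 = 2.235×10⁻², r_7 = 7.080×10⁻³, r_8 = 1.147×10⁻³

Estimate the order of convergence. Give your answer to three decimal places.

1.583

p ≈ ln(r_8/r_7) / ln(r_7/r_6)
  = ln(1.147×10⁻³/7.080×10⁻³) / ln(7.080×10⁻³/2.235×10⁻²)
  = ln(0.162006) / ln(0.316779)
  = -1.820122 / -1.149551 ≈ 1.583333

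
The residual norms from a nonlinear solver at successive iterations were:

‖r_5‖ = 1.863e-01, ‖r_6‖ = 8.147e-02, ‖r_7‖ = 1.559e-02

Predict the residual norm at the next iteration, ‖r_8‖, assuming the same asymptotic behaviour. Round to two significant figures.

5.7e-4

First estimate the order: p ≈ ln(‖r_7‖/‖r_6‖) / ln(‖r_6‖/‖r_5‖) = ln(1.559e-02/8.147e-02)/ln(8.147e-02/1.863e-01) = ln(0.191359)/ln(0.437305) ≈ 1.9992.
Then ‖r_8‖ ≈ ‖r_7‖·(‖r_7‖/‖r_6‖)^p = 1.559e-02·(0.191359)^1.9992 = 1.559e-02·0.0366667 ≈ 0.0005716.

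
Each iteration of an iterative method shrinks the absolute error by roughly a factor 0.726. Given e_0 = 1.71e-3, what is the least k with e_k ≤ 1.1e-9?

After k steps, e_k ≈ 1.71e-3·0.726^k.
Need 0.726^k ≤ 1.1e-9/1.71e-3 = 6.43275e-07.
k ≥ ln(6.43275e-07)/ln(0.726) = -14.2567/-0.32021 = 44.523.
Smallest integer k = 45.

45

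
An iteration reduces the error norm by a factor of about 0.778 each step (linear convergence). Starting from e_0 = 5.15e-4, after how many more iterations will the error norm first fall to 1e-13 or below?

90

After k steps, e_k ≈ 5.15e-4·0.778^k.
Need 0.778^k ≤ 1e-13/5.15e-4 = 1.94175e-10.
k ≥ ln(1.94175e-10)/ln(0.778) = -22.3623/-0.25103 = 89.082.
Smallest integer k = 90.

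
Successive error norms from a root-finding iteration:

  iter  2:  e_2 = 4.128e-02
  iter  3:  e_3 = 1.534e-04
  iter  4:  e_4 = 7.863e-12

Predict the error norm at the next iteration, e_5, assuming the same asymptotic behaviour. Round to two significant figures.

1.1e-33

First estimate the order: p ≈ ln(e_4/e_3) / ln(e_3/e_2) = ln(7.863e-12/1.534e-04)/ln(1.534e-04/4.128e-02) = ln(5.12581e-08)/ln(0.00371609) ≈ 3.0002.
Then e_5 ≈ e_4·(e_4/e_3)^p = 7.863e-12·(5.12581e-08)^3.0002 = 7.863e-12·1.34224e-22 ≈ 1.055e-33.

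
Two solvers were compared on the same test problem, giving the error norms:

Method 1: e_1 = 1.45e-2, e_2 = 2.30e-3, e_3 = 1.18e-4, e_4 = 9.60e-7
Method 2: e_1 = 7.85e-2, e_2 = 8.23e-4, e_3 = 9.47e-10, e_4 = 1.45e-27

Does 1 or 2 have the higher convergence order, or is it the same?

2

Method 1: p ≈ ln(9.60e-7/1.18e-4)/ln(1.18e-4/2.30e-3) ≈ 1.62.
Method 2: p ≈ ln(1.45e-27/9.47e-10)/ln(9.47e-10/8.23e-4) ≈ 3.00.
Method 2 has the higher order (≈3.0 vs ≈1.6).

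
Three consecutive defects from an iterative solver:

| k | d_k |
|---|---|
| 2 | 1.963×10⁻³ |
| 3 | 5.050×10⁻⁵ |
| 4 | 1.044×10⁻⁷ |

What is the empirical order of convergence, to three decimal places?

p ≈ ln(d_4/d_3) / ln(d_3/d_2)
  = ln(1.044×10⁻⁷/5.050×10⁻⁵) / ln(5.050×10⁻⁵/1.963×10⁻³)
  = ln(0.00206733) / ln(0.0257259)
  = -6.181497 / -3.660257 ≈ 1.688815

1.689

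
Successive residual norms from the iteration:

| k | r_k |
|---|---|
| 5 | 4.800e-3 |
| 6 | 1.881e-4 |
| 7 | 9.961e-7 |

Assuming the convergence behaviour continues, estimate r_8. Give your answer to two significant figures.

First estimate the order: p ≈ ln(r_7/r_6) / ln(r_6/r_5) = ln(9.961e-7/1.881e-4)/ln(1.881e-4/4.800e-3) = ln(0.00529559)/ln(0.0391875) ≈ 1.6179.
Then r_8 ≈ r_7·(r_7/r_6)^p = 9.961e-7·(0.00529559)^1.6179 = 9.961e-7·0.00020774 ≈ 2.069e-10.

2.1e-10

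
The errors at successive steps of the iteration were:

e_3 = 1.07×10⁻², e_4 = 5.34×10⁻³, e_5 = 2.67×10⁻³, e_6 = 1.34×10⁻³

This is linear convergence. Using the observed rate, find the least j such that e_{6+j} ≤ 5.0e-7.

12

Rate ρ ≈ e_6/e_5 = 1.34×10⁻³/2.67×10⁻³ = 0.5019.
After j more steps, e_{6+j} ≈ 1.34×10⁻³·ρ^j; need ρ^j ≤ 5.0e-7/1.34×10⁻³ = 0.000373134.
j ≥ ln(0.000373134)/ln(0.5019) = -7.8936/-0.68935 = 11.451.
So 12 more iterations are needed.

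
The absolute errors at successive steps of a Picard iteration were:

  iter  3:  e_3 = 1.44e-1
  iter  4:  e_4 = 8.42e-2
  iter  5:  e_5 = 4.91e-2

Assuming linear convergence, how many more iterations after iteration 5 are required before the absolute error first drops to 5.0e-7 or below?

Rate ρ ≈ e_5/e_4 = 4.91e-2/8.42e-2 = 0.5831.
After j more steps, e_{5+j} ≈ 4.91e-2·ρ^j; need ρ^j ≤ 5.0e-7/4.91e-2 = 1.01833e-05.
j ≥ ln(1.01833e-05)/ln(0.5831) = -11.4948/-0.53940 = 21.310.
So 22 more iterations are needed.

22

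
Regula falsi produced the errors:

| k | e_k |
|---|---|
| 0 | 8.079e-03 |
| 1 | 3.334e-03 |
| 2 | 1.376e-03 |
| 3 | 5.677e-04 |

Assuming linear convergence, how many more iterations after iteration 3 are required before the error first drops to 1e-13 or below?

Rate ρ ≈ e_3/e_2 = 5.677e-04/1.376e-03 = 0.4126.
After j more steps, e_{3+j} ≈ 5.677e-04·ρ^j; need ρ^j ≤ 1e-13/5.677e-04 = 1.76149e-10.
j ≥ ln(1.76149e-10)/ln(0.4126) = -22.4597/-0.88528 = 25.370.
So 26 more iterations are needed.

26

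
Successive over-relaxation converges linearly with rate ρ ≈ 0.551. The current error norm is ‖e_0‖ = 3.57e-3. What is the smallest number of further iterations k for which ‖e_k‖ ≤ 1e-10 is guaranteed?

After k steps, ‖e_k‖ ≈ 3.57e-3·0.551^k.
Need 0.551^k ≤ 1e-10/3.57e-3 = 2.80112e-08.
k ≥ ln(2.80112e-08)/ln(0.551) = -17.3907/-0.59602 = 29.178.
Smallest integer k = 30.

30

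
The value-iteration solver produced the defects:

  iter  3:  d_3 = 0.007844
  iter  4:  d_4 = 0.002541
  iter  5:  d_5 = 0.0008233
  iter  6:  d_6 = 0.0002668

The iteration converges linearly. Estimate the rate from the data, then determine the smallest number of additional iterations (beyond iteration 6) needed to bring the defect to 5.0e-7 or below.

6

Rate ρ ≈ d_6/d_5 = 0.0002668/0.0008233 = 0.3241.
After j more steps, d_{6+j} ≈ 0.0002668·ρ^j; need ρ^j ≤ 5.0e-7/0.0002668 = 0.00187406.
j ≥ ln(0.00187406)/ln(0.3241) = -6.2796/-1.12670 = 5.573.
So 6 more iterations are needed.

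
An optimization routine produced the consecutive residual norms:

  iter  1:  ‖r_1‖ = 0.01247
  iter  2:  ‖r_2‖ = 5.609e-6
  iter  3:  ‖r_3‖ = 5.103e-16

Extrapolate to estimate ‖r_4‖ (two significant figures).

First estimate the order: p ≈ ln(‖r_3‖/‖r_2‖) / ln(‖r_2‖/‖r_1‖) = ln(5.103e-16/5.609e-6)/ln(5.609e-6/0.01247) = ln(9.09788e-11)/ln(0.0004498) ≈ 3.0000.
Then ‖r_4‖ ≈ ‖r_3‖·(‖r_3‖/‖r_2‖)^p = 5.103e-16·(9.09788e-11)^3.0000 = 5.103e-16·7.53044e-31 ≈ 3.843e-46.

3.8e-46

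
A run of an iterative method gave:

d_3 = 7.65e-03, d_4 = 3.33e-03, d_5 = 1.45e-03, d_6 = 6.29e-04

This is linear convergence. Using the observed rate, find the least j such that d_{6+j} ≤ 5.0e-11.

Rate ρ ≈ d_6/d_5 = 6.29e-04/1.45e-03 = 0.4338.
After j more steps, d_{6+j} ≈ 6.29e-04·ρ^j; need ρ^j ≤ 5.0e-11/6.29e-04 = 7.94913e-08.
j ≥ ln(7.94913e-08)/ln(0.4338) = -16.3476/-0.83517 = 19.574.
So 20 more iterations are needed.

20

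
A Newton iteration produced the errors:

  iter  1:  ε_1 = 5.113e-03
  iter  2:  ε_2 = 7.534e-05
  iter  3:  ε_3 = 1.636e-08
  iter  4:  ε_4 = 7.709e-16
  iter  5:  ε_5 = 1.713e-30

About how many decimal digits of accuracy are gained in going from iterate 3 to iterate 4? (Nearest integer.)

Digits gained ≈ log₁₀(ε_3/ε_4) = log₁₀(1.636e-08/7.709e-16) = log₁₀(2.12219e+07) ≈ 7.327.

7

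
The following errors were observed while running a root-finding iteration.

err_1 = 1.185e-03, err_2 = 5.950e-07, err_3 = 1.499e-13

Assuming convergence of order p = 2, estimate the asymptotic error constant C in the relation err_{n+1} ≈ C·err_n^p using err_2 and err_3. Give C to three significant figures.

C ≈ err_3 / err_2^2
  = 1.499e-13 / (5.950e-07)^2
  = 1.499e-13 / 3.54025e-13 ≈ 0.42342

0.423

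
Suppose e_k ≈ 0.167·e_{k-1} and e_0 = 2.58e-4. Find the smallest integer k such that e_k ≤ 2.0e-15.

15

After k steps, e_k ≈ 2.58e-4·0.167^k.
Need 0.167^k ≤ 2.0e-15/2.58e-4 = 7.75194e-12.
k ≥ ln(7.75194e-12)/ln(0.167) = -25.5831/-1.78976 = 14.294.
Smallest integer k = 15.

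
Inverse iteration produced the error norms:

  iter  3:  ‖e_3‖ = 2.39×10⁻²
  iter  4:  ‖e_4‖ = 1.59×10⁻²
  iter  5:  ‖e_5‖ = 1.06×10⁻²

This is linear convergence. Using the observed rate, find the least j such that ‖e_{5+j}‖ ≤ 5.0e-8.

31

Rate ρ ≈ ‖e_5‖/‖e_4‖ = 1.06×10⁻²/1.59×10⁻² = 0.6667.
After j more steps, ‖e_{5+j}‖ ≈ 1.06×10⁻²·ρ^j; need ρ^j ≤ 5.0e-8/1.06×10⁻² = 4.71698e-06.
j ≥ ln(4.71698e-06)/ln(0.6667) = -12.2643/-0.40542 = 30.251.
So 31 more iterations are needed.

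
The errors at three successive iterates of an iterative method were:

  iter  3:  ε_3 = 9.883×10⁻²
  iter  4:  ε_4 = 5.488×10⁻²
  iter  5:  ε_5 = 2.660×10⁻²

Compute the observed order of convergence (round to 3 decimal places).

1.231

p ≈ ln(ε_5/ε_4) / ln(ε_4/ε_3)
  = ln(2.660×10⁻²/5.488×10⁻²) / ln(5.488×10⁻²/9.883×10⁻²)
  = ln(0.484694) / ln(0.555297)
  = -0.724238 / -0.588252 ≈ 1.231170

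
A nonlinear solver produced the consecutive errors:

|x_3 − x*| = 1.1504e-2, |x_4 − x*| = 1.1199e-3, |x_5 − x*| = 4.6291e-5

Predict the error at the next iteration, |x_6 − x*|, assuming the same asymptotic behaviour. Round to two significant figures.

5.9e-7

First estimate the order: p ≈ ln(|x_5 − x*|/|x_4 − x*|) / ln(|x_4 − x*|/|x_3 − x*|) = ln(4.6291e-5/1.1199e-3)/ln(1.1199e-3/1.1504e-2) = ln(0.0413349)/ln(0.0973487) ≈ 1.3677.
Then |x_6 − x*| ≈ |x_5 − x*|·(|x_5 − x*|/|x_4 − x*|)^p = 4.6291e-5·(0.0413349)^1.3677 = 4.6291e-5·0.0128096 ≈ 5.93e-07.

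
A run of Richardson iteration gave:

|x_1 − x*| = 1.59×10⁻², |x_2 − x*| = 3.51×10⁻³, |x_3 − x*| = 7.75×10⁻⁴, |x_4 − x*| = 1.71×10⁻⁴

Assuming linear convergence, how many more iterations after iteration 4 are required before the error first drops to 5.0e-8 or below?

6

Rate ρ ≈ |x_4 − x*|/|x_3 − x*| = 1.71×10⁻⁴/7.75×10⁻⁴ = 0.2206.
After j more steps, |x_{4+j} − x*| ≈ 1.71×10⁻⁴·ρ^j; need ρ^j ≤ 5.0e-8/1.71×10⁻⁴ = 0.000292398.
j ≥ ln(0.000292398)/ln(0.2206) = -8.1374/-1.51140 = 5.384.
So 6 more iterations are needed.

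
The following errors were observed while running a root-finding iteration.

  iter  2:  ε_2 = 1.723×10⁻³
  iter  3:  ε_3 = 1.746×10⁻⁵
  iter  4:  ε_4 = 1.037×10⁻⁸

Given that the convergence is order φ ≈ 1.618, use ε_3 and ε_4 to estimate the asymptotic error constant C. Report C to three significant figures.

0.518

C ≈ ε_4 / ε_3^1.618
  = 1.037×10⁻⁸ / (1.746×10⁻⁵)^1.618
  = 1.037×10⁻⁸ / 2.00275e-08 ≈ 0.51779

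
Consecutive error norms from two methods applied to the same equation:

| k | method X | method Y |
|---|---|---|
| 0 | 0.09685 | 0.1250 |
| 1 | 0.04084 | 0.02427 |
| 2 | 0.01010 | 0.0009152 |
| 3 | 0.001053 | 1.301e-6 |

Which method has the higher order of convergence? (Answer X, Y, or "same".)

Method X: p ≈ ln(0.001053/0.01010)/ln(0.01010/0.04084) ≈ 1.62.
Method Y: p ≈ ln(1.301e-6/0.0009152)/ln(0.0009152/0.02427) ≈ 2.00.
Method Y has the higher order (≈2.0 vs ≈1.6).

Y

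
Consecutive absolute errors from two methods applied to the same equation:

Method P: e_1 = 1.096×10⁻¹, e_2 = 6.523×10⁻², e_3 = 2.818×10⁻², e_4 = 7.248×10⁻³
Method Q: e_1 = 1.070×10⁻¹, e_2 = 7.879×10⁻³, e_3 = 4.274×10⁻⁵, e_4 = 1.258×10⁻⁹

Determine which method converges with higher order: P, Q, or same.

Q

Method P: p ≈ ln(7.248×10⁻³/2.818×10⁻²)/ln(2.818×10⁻²/6.523×10⁻²) ≈ 1.62.
Method Q: p ≈ ln(1.258×10⁻⁹/4.274×10⁻⁵)/ln(4.274×10⁻⁵/7.879×10⁻³) ≈ 2.00.
Method Q has the higher order (≈2.0 vs ≈1.6).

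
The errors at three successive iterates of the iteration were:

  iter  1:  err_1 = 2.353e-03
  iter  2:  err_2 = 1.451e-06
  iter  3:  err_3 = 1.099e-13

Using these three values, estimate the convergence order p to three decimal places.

p ≈ ln(err_3/err_2) / ln(err_2/err_1)
  = ln(1.099e-13/1.451e-06) / ln(1.451e-06/2.353e-03)
  = ln(7.57409e-08) / ln(0.00061666)
  = -16.395948 / -7.391193 ≈ 2.218309

2.218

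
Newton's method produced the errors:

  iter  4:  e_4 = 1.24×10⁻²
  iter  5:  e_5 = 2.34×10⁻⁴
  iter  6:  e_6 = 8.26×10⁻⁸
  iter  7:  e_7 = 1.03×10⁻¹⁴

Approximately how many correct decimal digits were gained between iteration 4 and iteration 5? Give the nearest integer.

Digits gained ≈ log₁₀(e_4/e_5) = log₁₀(1.24×10⁻²/2.34×10⁻⁴) = log₁₀(52.9915) ≈ 1.724.

2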